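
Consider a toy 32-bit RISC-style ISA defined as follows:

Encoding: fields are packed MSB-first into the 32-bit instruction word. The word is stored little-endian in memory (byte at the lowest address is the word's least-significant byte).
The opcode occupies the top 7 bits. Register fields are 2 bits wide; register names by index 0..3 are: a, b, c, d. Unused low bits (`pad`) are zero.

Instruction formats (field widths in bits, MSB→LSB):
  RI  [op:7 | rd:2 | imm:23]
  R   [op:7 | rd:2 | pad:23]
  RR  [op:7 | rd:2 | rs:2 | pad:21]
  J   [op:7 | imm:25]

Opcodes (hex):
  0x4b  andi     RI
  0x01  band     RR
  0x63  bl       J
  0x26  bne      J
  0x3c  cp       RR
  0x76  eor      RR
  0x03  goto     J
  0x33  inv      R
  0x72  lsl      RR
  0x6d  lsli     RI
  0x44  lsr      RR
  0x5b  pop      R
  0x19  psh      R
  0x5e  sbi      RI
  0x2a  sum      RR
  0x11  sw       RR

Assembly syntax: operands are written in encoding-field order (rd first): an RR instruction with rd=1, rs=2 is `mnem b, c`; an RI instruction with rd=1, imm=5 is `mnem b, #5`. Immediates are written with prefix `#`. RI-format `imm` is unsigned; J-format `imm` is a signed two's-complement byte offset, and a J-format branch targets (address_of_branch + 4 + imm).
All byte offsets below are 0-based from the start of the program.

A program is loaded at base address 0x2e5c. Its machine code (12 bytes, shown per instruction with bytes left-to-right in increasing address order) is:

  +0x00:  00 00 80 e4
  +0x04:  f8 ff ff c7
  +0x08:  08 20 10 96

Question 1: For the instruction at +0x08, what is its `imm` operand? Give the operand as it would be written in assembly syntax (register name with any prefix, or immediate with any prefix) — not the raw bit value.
#1056776

off 0x08: read 08 20 10 96 as little → 0x96102008
  op=0x96102008>>25=0x4b ⇒ andi (RI)
  rd@[24:23]=0x0 ⇒ a
  imm@[22:0]=0x102008 ⇒ #1056776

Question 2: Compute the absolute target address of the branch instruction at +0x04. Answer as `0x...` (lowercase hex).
0x2e5c

[04] f8 ff ff c7 → 0xc7fffff8
  op=0xc7fffff8>>25=0x63 ⇒ bl (J)
  imm: (w>>0)&0x1ffffff=0x1fffff8 (s25→-8) → #-8
  target = base 0x2e5c + off 0x04 + 4 + imm -8 = 0x2e5c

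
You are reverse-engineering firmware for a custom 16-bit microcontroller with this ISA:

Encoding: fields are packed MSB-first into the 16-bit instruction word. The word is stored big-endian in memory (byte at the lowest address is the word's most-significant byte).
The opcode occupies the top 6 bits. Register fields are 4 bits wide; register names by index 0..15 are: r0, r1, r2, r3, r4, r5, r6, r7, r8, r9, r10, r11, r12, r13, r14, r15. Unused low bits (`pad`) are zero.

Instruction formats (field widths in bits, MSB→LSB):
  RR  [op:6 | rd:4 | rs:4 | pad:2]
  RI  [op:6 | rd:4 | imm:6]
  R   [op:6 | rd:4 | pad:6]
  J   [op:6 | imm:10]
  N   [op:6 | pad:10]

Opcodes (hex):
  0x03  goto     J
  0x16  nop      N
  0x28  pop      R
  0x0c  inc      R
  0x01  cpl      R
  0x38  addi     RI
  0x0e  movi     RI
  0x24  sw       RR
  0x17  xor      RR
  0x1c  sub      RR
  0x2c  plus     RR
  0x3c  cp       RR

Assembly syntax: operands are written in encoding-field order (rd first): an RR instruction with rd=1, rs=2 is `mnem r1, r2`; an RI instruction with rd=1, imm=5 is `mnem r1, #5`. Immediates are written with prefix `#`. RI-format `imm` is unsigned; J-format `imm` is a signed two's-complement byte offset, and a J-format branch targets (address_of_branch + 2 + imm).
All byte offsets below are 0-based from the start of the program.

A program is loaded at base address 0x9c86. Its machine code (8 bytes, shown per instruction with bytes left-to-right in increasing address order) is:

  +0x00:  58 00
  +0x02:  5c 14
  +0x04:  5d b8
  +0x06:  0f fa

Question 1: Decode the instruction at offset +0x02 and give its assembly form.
xor r0, r5

@+02  big-endian(5c 14) = 0x5c14
  opcode bits[15:10]=0x17: xor/RR
  [9:6] rd=0 = r0
  [5:2] rs=5 = r5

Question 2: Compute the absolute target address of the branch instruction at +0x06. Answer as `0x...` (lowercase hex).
0x9c88

off 0x06: read 0f fa as big → 0x0ffa
  op=0x0ffa>>10=0x3 ⇒ goto (J)
  [9:0] imm=1018 (s10→-6) = #-6
  target = base 0x9c86 + off 0x06 + 2 + imm -6 = 0x9c88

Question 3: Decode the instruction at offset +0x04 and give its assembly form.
+0x04: 5d b8 ⇒ word 0x5db8 (big)
  opcode bits[15:10]=0x17: xor/RR
  [9:6] rd=6 = r6
  [5:2] rs=14 = r14

xor r6, r14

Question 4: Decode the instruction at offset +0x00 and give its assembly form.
nop

off 0x00: read 58 00 as big → 0x5800
  top 6b → 0x16 → nop [N]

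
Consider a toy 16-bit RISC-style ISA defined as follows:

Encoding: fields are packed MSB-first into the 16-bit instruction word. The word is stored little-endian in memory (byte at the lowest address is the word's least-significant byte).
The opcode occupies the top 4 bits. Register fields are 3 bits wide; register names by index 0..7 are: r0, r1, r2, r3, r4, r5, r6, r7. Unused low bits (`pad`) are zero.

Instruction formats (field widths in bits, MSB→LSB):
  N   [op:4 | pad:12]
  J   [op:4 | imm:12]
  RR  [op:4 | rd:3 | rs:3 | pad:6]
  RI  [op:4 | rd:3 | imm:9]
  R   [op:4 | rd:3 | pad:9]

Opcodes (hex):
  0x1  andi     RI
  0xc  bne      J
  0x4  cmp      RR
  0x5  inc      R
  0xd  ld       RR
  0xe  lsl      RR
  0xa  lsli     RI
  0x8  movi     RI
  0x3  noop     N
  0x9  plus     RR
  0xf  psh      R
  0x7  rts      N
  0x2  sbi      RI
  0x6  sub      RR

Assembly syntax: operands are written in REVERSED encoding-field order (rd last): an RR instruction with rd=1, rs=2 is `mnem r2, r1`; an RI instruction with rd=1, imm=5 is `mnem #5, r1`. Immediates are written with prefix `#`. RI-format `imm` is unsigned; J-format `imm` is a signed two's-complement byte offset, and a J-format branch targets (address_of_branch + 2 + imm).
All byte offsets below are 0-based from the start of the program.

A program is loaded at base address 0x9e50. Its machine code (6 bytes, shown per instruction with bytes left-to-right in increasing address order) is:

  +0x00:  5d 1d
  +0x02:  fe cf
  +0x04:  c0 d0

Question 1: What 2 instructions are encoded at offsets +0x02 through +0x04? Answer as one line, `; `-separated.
bne #-2; ld r3, r0

+0x02: fe cf ⇒ word 0xcffe (little)
  opcode bits[15:12]=0xc: bne/J
  imm: (w>>0)&0xfff=0xffe (s12→-2) → #-2
+0x04: c0 d0 ⇒ word 0xd0c0 (little)
  opcode bits[15:12]=0xd: ld/RR
  rd: (w>>9)&0x7=0x0 → r0
  rs: (w>>6)&0x7=0x3 → r3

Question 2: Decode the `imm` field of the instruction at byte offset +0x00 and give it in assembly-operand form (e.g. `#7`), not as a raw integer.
[00] 5d 1d → 0x1d5d
  opcode bits[15:12]=0x1: andi/RI
  [11:9] rd=6 = r6
  [8:0] imm=349 = #349

#349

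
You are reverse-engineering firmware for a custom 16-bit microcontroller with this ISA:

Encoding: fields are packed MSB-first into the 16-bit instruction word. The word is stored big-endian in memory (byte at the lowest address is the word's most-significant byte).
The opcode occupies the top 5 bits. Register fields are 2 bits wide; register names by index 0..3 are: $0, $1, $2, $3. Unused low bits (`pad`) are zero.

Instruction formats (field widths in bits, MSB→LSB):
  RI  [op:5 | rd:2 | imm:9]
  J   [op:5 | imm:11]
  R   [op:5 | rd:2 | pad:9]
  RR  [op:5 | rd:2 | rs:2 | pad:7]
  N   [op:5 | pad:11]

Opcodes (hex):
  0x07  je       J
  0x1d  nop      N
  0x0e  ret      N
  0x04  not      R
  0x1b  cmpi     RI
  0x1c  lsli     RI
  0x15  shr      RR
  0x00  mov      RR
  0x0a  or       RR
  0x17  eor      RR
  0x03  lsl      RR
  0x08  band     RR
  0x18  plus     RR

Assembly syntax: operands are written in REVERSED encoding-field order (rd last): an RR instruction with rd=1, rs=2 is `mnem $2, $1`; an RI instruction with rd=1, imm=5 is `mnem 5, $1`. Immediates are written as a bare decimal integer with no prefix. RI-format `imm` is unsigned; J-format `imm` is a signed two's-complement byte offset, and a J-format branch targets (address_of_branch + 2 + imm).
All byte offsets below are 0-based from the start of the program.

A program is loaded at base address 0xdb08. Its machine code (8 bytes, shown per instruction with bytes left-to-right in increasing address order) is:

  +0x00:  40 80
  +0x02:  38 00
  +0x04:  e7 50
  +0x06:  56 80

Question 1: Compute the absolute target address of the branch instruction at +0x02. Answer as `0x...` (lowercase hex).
[02] 38 00 → 0x3800
  top 5b → 0x7 → je [J]
  [10:0] imm=0 = 0
  target = base 0xdb08 + off 0x02 + 2 + imm 0 = 0xdb0c

0xdb0c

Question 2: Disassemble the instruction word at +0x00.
[00] 40 80 → 0x4080
  op=0x4080>>11=0x8 ⇒ band (RR)
  [10:9] rd=0 = $0
  [8:7] rs=1 = $1

band $1, $0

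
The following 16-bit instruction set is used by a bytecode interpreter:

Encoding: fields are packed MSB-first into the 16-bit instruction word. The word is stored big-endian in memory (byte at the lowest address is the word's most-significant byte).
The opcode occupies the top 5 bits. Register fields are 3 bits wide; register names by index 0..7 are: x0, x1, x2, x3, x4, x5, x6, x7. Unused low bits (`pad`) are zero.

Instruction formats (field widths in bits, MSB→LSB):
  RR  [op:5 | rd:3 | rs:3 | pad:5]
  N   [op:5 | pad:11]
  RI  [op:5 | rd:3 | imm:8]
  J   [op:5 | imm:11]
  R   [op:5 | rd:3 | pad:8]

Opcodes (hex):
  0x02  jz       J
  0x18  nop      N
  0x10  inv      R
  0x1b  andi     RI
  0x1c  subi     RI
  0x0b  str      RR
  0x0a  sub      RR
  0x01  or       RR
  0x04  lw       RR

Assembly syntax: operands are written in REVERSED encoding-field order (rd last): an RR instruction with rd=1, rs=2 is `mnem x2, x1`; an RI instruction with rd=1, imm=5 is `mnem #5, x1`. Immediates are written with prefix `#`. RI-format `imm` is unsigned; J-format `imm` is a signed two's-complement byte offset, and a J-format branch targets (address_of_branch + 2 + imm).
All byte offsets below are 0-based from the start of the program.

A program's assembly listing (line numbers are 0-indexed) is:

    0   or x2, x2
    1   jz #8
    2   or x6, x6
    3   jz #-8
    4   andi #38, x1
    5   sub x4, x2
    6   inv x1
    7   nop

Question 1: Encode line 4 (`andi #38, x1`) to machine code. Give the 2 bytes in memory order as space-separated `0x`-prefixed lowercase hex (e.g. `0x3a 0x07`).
L4: andi op=0x1b:5|rd=1:3|imm=38:8 ⇒ 0xd926 ⇒ big d9 26

0xd9 0x26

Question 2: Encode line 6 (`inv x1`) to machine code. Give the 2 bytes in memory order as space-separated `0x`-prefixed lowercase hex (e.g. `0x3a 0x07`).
L6: inv op=0x10:5|rd=1:3|pad=0:8 ⇒ 0x8100 ⇒ big 81 00

0x81 0x00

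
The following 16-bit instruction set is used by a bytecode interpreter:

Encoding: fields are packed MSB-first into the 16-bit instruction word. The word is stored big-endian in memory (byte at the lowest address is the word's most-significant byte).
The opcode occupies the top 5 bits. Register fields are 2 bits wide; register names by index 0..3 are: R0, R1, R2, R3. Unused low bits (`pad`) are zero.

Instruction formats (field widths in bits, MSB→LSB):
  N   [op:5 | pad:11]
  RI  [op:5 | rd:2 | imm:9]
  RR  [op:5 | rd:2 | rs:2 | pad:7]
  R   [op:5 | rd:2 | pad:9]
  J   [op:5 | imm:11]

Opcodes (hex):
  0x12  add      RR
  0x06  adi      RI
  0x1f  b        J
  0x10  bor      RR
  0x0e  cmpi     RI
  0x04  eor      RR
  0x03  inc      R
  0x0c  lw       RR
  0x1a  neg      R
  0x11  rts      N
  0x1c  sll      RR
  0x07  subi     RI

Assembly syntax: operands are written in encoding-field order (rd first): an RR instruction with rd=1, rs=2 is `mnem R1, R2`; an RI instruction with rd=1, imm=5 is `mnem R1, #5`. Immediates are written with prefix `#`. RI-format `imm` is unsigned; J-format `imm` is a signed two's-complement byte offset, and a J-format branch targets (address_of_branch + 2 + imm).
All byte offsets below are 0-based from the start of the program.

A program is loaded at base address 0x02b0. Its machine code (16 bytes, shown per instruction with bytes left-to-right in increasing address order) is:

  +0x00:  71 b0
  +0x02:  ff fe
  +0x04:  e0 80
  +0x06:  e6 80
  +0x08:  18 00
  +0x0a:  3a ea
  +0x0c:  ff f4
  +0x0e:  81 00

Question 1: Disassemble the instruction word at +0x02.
off 0x02: read ff fe as big → 0xfffe
  top 5b → 0x1f → b [J]
  imm@[10:0]=0x7fe (s11→-2) ⇒ #-2

b #-2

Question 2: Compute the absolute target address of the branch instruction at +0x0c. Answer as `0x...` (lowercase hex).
0x02b2

+0x0c: ff f4 ⇒ word 0xfff4 (big)
  op=0xfff4>>11=0x1f ⇒ b (J)
  imm@[10:0]=0x7f4 (s11→-12) ⇒ #-12
  target = base 0x02b0 + off 0x0c + 2 + imm -12 = 0x02b2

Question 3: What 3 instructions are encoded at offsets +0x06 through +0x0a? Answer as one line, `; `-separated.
sll R3, R1; inc R0; subi R1, #234

+0x06: e6 80 ⇒ word 0xe680 (big)
  top 5b → 0x1c → sll [RR]
  rd: (w>>9)&0x3=0x3 → R3
  rs: (w>>7)&0x3=0x1 → R1
+0x08: 18 00 ⇒ word 0x1800 (big)
  top 5b → 0x3 → inc [R]
  rd: (w>>9)&0x3=0x0 → R0
+0x0a: 3a ea ⇒ word 0x3aea (big)
  top 5b → 0x7 → subi [RI]
  rd: (w>>9)&0x3=0x1 → R1
  imm: (w>>0)&0x1ff=0xea → #234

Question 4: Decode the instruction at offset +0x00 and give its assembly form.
off 0x00: read 71 b0 as big → 0x71b0
  opcode bits[15:11]=0xe: cmpi/RI
  rd@[10:9]=0x0 ⇒ R0
  imm@[8:0]=0x1b0 ⇒ #432

cmpi R0, #432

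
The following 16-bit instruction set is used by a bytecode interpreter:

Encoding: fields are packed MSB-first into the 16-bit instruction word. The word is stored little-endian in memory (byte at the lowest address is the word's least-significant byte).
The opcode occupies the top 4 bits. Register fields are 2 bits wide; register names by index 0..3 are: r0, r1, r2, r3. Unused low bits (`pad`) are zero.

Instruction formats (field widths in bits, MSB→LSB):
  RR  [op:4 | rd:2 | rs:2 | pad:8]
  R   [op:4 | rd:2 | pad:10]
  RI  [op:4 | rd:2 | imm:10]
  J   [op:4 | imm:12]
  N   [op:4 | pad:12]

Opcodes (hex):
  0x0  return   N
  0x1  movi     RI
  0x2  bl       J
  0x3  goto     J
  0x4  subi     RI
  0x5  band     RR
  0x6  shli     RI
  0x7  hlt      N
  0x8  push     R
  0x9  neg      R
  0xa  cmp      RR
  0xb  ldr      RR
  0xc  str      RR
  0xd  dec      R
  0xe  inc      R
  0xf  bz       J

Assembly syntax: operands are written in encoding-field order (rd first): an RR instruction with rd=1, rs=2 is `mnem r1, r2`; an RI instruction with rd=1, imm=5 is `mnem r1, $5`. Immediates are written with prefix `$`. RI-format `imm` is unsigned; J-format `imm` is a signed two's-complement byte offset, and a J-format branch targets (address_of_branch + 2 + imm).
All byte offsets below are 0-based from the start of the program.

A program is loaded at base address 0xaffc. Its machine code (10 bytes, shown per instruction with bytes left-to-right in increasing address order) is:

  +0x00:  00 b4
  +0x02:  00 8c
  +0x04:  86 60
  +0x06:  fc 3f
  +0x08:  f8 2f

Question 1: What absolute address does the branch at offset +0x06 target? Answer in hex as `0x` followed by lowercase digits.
0xb000

@+06  little-endian(fc 3f) = 0x3ffc
  top 4b → 0x3 → goto [J]
  imm: (w>>0)&0xfff=0xffc (s12→-4) → $-4
  target = base 0xaffc + off 0x06 + 2 + imm -4 = 0xb000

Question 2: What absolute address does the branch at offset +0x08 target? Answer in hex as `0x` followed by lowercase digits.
off 0x08: read f8 2f as little → 0x2ff8
  op=0x2ff8>>12=0x2 ⇒ bl (J)
  [11:0] imm=4088 (s12→-8) = $-8
  target = base 0xaffc + off 0x08 + 2 + imm -8 = 0xaffe

0xaffe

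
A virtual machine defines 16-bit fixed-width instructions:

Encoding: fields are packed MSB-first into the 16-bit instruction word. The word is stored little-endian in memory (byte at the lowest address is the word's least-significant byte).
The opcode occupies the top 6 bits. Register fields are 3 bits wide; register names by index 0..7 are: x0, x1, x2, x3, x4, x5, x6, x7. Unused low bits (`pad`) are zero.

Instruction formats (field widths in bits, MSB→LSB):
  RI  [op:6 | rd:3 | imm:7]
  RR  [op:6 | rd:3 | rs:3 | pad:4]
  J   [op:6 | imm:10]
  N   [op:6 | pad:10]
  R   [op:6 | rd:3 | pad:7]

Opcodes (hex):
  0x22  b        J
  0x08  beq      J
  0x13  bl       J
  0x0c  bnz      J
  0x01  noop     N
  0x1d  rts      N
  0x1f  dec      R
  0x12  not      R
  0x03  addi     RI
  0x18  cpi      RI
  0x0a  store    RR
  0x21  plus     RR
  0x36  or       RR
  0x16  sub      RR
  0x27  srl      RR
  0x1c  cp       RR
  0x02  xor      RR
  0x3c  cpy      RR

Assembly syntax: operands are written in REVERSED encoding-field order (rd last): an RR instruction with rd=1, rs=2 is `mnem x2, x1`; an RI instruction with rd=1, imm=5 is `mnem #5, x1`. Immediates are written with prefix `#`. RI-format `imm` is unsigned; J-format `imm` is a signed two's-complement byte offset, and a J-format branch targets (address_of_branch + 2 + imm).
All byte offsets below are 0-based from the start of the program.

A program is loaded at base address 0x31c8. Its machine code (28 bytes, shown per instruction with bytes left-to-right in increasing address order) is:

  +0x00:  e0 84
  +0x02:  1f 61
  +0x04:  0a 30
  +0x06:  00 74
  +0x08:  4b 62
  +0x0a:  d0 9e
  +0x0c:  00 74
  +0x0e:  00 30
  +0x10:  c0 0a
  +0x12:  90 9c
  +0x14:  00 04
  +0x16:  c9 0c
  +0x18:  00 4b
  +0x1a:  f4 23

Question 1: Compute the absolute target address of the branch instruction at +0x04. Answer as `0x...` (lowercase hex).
0x31d8

@+04  little-endian(0a 30) = 0x300a
  op=0x300a>>10=0xc ⇒ bnz (J)
  imm@[9:0]=0xa ⇒ #10
  target = base 0x31c8 + off 0x04 + 2 + imm 10 = 0x31d8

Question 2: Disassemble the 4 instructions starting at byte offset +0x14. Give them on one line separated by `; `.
noop; addi #73, x1; not x6; beq #-12

off 0x14: read 00 04 as little → 0x0400
  opcode bits[15:10]=0x1: noop/N
off 0x16: read c9 0c as little → 0x0cc9
  opcode bits[15:10]=0x3: addi/RI
  [9:7] rd=1 = x1
  [6:0] imm=73 = #73
off 0x18: read 00 4b as little → 0x4b00
  opcode bits[15:10]=0x12: not/R
  [9:7] rd=6 = x6
off 0x1a: read f4 23 as little → 0x23f4
  opcode bits[15:10]=0x8: beq/J
  [9:0] imm=1012 (s10→-12) = #-12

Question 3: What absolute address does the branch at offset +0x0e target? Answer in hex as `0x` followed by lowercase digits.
0x31d8

[0e] 00 30 → 0x3000
  op=0x3000>>10=0xc ⇒ bnz (J)
  [9:0] imm=0 = #0
  target = base 0x31c8 + off 0x0e + 2 + imm 0 = 0x31d8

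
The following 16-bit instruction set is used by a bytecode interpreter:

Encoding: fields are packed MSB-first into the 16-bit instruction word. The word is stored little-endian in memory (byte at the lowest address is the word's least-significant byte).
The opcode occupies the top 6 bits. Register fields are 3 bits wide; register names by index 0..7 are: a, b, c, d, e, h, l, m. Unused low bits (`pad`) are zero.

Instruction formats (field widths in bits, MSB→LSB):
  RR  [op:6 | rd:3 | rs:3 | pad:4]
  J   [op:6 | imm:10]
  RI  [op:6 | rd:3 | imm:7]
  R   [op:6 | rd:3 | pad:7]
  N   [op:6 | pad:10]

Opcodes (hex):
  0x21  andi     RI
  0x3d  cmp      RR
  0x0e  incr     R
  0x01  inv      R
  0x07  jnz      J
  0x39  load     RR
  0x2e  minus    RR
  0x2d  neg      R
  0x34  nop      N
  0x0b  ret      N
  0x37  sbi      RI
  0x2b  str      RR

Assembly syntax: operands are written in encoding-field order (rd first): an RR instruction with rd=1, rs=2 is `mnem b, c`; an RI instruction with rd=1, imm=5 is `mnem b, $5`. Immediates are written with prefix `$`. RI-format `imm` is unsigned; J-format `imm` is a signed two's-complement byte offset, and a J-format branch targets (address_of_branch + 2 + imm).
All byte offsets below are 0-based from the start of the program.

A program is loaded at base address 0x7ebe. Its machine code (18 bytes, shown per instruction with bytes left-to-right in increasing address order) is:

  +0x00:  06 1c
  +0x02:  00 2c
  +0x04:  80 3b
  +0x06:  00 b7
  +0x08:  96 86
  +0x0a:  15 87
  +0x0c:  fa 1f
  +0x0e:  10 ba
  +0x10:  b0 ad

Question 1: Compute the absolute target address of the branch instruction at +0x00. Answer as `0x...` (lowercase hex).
+0x00: 06 1c ⇒ word 0x1c06 (little)
  op=0x1c06>>10=0x7 ⇒ jnz (J)
  imm@[9:0]=0x6 ⇒ $6
  target = base 0x7ebe + off 0x00 + 2 + imm 6 = 0x7ec6

0x7ec6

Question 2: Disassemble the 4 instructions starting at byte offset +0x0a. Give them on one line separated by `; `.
andi l, $21; jnz $-6; minus e, b; str d, d

+0x0a: 15 87 ⇒ word 0x8715 (little)
  opcode bits[15:10]=0x21: andi/RI
  [9:7] rd=6 = l
  [6:0] imm=21 = $21
+0x0c: fa 1f ⇒ word 0x1ffa (little)
  opcode bits[15:10]=0x7: jnz/J
  [9:0] imm=1018 (s10→-6) = $-6
+0x0e: 10 ba ⇒ word 0xba10 (little)
  opcode bits[15:10]=0x2e: minus/RR
  [9:7] rd=4 = e
  [6:4] rs=1 = b
+0x10: b0 ad ⇒ word 0xadb0 (little)
  opcode bits[15:10]=0x2b: str/RR
  [9:7] rd=3 = d
  [6:4] rs=3 = d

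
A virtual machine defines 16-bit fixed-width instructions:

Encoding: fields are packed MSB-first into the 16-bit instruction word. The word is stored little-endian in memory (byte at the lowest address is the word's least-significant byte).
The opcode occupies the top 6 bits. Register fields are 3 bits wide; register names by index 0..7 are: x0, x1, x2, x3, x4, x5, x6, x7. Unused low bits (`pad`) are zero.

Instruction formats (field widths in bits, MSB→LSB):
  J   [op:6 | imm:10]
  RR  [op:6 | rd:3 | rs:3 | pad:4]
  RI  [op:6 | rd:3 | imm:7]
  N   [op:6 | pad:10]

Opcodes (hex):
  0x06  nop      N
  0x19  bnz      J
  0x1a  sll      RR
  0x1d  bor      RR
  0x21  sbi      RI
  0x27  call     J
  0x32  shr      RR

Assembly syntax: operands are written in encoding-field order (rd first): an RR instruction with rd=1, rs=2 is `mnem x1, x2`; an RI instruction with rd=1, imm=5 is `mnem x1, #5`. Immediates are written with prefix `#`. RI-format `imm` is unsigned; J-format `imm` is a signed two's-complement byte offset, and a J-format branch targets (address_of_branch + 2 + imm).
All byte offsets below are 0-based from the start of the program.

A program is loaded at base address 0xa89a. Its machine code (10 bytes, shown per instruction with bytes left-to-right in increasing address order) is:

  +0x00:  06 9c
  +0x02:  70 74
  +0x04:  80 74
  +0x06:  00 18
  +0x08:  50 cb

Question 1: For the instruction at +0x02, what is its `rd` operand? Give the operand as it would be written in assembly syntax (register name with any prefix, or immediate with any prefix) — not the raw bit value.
x0

[02] 70 74 → 0x7470
  op=0x7470>>10=0x1d ⇒ bor (RR)
  rd: (w>>7)&0x7=0x0 → x0
  rs: (w>>4)&0x7=0x7 → x7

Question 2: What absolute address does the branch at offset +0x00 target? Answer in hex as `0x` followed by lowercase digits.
0xa8a2

off 0x00: read 06 9c as little → 0x9c06
  opcode bits[15:10]=0x27: call/J
  imm@[9:0]=0x6 ⇒ #6
  target = base 0xa89a + off 0x00 + 2 + imm 6 = 0xa8a2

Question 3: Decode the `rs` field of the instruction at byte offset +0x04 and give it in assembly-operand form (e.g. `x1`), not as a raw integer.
x0

off 0x04: read 80 74 as little → 0x7480
  op=0x7480>>10=0x1d ⇒ bor (RR)
  rd: (w>>7)&0x7=0x1 → x1
  rs: (w>>4)&0x7=0x0 → x0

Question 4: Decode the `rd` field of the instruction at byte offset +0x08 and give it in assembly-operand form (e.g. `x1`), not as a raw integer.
x6

+0x08: 50 cb ⇒ word 0xcb50 (little)
  top 6b → 0x32 → shr [RR]
  rd@[9:7]=0x6 ⇒ x6
  rs@[6:4]=0x5 ⇒ x5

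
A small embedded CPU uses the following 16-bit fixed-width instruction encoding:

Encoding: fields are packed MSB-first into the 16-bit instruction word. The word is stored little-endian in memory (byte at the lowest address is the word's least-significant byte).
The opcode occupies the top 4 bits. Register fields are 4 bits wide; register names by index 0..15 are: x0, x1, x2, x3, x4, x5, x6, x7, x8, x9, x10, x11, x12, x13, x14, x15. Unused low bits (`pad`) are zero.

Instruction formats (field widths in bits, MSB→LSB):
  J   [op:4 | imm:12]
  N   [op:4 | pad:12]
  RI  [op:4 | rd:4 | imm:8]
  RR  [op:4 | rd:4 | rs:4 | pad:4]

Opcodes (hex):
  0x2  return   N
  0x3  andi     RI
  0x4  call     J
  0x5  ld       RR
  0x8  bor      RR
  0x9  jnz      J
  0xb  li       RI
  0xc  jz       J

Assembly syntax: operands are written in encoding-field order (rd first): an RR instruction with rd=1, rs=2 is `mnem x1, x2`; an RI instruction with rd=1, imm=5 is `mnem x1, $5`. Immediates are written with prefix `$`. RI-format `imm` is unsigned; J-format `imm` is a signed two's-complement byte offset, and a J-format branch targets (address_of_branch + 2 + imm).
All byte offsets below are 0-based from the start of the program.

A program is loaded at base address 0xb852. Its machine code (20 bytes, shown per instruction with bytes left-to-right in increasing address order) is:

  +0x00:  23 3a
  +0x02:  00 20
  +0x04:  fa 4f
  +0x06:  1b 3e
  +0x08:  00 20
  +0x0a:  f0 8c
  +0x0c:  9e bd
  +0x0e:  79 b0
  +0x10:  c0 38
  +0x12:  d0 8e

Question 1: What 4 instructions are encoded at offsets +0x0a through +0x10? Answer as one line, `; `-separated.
bor x12, x15; li x13, $158; li x0, $121; andi x8, $192

+0x0a: f0 8c ⇒ word 0x8cf0 (little)
  opcode bits[15:12]=0x8: bor/RR
  rd@[11:8]=0xc ⇒ x12
  rs@[7:4]=0xf ⇒ x15
+0x0c: 9e bd ⇒ word 0xbd9e (little)
  opcode bits[15:12]=0xb: li/RI
  rd@[11:8]=0xd ⇒ x13
  imm@[7:0]=0x9e ⇒ $158
+0x0e: 79 b0 ⇒ word 0xb079 (little)
  opcode bits[15:12]=0xb: li/RI
  rd@[11:8]=0x0 ⇒ x0
  imm@[7:0]=0x79 ⇒ $121
+0x10: c0 38 ⇒ word 0x38c0 (little)
  opcode bits[15:12]=0x3: andi/RI
  rd@[11:8]=0x8 ⇒ x8
  imm@[7:0]=0xc0 ⇒ $192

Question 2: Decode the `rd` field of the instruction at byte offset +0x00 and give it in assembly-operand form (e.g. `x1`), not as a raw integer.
+0x00: 23 3a ⇒ word 0x3a23 (little)
  op=0x3a23>>12=0x3 ⇒ andi (RI)
  rd: (w>>8)&0xf=0xa → x10
  imm: (w>>0)&0xff=0x23 → $35

x10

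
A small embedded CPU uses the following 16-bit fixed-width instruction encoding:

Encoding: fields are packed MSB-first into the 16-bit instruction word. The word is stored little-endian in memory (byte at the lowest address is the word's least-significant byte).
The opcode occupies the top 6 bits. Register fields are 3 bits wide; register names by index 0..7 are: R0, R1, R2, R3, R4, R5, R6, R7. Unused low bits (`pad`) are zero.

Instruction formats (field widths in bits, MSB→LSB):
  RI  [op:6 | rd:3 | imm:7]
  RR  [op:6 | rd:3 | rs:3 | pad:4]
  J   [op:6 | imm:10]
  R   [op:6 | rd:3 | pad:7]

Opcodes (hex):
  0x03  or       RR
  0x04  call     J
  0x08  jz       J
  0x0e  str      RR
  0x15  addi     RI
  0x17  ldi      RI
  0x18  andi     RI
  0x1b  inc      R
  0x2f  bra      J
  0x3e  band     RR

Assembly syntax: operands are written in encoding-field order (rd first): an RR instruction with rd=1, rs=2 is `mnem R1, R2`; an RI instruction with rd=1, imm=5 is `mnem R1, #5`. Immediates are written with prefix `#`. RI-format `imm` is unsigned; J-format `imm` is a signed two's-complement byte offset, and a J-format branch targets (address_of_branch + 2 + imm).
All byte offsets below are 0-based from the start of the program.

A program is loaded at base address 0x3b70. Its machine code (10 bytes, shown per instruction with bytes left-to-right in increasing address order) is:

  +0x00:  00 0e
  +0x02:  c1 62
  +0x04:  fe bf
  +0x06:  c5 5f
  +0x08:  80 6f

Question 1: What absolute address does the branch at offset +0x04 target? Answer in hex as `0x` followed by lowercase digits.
0x3b74

off 0x04: read fe bf as little → 0xbffe
  top 6b → 0x2f → bra [J]
  imm: (w>>0)&0x3ff=0x3fe (s10→-2) → #-2
  target = base 0x3b70 + off 0x04 + 2 + imm -2 = 0x3b74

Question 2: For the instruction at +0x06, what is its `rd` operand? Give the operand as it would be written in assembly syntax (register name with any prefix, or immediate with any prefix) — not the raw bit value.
@+06  little-endian(c5 5f) = 0x5fc5
  opcode bits[15:10]=0x17: ldi/RI
  [9:7] rd=7 = R7
  [6:0] imm=69 = #69

R7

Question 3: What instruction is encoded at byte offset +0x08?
inc R7

[08] 80 6f → 0x6f80
  top 6b → 0x1b → inc [R]
  rd: (w>>7)&0x7=0x7 → R7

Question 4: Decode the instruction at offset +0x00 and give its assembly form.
or R4, R0

@+00  little-endian(00 0e) = 0x0e00
  opcode bits[15:10]=0x3: or/RR
  rd: (w>>7)&0x7=0x4 → R4
  rs: (w>>4)&0x7=0x0 → R0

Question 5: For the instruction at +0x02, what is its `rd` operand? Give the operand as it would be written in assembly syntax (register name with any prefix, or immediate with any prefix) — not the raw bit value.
R5

@+02  little-endian(c1 62) = 0x62c1
  opcode bits[15:10]=0x18: andi/RI
  [9:7] rd=5 = R5
  [6:0] imm=65 = #65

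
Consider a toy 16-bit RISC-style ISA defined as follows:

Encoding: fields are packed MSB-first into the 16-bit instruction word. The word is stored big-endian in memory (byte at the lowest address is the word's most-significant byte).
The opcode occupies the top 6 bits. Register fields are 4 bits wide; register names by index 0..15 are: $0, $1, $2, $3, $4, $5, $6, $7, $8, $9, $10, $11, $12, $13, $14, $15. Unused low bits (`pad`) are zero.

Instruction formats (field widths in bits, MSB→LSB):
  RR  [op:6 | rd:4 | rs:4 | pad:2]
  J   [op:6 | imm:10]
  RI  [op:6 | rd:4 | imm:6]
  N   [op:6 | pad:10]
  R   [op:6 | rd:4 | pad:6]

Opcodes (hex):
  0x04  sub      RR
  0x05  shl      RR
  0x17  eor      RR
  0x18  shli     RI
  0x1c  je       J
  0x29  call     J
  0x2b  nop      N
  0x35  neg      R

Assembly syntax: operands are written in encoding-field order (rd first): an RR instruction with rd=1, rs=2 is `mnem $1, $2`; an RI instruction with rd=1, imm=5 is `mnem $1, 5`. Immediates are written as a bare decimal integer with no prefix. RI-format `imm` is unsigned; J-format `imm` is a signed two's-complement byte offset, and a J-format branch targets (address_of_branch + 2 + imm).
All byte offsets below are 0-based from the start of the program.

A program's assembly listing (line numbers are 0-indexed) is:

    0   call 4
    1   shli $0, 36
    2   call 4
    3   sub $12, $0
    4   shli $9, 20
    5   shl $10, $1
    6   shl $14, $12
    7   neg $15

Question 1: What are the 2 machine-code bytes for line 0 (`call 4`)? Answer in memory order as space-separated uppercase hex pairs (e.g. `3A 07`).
L0: call op=0x29:6|imm=4:10 ⇒ 0xa404 ⇒ big a4 04

A4 04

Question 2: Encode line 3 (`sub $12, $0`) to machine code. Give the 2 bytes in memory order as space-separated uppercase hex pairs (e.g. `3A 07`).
L3: sub op=0x4:6|rd=12:4|rs=0:4|pad=0:2 ⇒ 0x1300 ⇒ big 13 00

13 00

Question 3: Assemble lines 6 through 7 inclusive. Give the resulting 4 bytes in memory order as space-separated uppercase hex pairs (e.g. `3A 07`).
17 B0 D7 C0

6. shl fields op=0x5:6|rd=14:4|rs=12:4|pad=0:2 → word 17b0h → 17 b0
7. neg fields op=0x35:6|rd=15:4|pad=0:6 → word d7c0h → d7 c0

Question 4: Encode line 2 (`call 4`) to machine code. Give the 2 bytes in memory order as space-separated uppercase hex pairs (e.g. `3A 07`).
A4 04

L2: call op=0x29:6|imm=4:10 ⇒ 0xa404 ⇒ big a4 04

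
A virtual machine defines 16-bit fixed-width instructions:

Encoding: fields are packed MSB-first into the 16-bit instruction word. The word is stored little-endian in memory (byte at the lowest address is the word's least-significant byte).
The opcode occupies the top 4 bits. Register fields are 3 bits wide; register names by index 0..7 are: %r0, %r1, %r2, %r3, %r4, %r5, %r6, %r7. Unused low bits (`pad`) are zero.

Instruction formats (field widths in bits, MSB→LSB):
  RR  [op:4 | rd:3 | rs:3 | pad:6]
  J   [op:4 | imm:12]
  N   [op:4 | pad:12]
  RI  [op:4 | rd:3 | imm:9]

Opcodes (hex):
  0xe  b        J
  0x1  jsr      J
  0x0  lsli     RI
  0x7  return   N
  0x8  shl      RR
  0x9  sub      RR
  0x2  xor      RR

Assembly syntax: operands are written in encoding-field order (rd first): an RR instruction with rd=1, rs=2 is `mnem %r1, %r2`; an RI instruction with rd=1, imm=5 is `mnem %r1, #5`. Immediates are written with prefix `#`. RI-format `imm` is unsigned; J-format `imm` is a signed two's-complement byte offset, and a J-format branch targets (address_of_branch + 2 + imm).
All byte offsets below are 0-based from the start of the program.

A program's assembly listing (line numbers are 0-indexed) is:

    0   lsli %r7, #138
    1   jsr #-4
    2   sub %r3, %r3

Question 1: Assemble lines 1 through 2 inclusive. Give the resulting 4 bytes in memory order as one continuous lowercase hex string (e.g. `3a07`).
line 1 (jsr): pack op=0x1:4|imm=-4:12 = 0x1ffc; little→ fc 1f
line 2 (sub): pack op=0x9:4|rd=3:3|rs=3:3|pad=0:6 = 0x96c0; little→ c0 96

fc1fc096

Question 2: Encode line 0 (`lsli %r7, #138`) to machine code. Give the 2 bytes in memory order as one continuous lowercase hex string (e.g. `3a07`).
8a0e

L0: lsli op=0x0:4|rd=7:3|imm=138:9 ⇒ 0x0e8a ⇒ little 8a 0e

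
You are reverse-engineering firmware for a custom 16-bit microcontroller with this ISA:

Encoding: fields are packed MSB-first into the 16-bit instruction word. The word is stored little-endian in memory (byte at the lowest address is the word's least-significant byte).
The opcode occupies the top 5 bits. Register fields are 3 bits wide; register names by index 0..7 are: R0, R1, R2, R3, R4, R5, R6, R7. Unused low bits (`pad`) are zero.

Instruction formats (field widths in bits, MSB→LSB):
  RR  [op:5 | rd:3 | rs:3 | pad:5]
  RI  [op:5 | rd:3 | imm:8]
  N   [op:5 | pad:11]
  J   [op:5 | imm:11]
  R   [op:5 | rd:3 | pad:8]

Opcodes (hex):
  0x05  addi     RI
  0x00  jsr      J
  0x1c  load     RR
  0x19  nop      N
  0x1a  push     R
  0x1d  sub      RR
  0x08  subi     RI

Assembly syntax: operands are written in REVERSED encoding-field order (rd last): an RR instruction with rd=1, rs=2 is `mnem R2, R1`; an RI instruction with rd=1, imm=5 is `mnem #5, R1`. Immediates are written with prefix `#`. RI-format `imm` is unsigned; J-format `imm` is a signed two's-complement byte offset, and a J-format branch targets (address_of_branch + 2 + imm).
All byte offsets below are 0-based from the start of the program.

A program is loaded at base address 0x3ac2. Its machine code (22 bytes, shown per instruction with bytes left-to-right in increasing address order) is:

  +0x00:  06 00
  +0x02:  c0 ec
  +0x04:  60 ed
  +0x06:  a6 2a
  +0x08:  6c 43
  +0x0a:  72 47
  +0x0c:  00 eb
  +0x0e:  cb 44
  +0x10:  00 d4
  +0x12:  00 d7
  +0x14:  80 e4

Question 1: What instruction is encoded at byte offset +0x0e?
off 0x0e: read cb 44 as little → 0x44cb
  top 5b → 0x8 → subi [RI]
  rd@[10:8]=0x4 ⇒ R4
  imm@[7:0]=0xcb ⇒ #203

subi #203, R4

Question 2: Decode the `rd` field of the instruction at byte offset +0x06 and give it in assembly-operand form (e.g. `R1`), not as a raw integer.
R2

@+06  little-endian(a6 2a) = 0x2aa6
  top 5b → 0x5 → addi [RI]
  rd: (w>>8)&0x7=0x2 → R2
  imm: (w>>0)&0xff=0xa6 → #166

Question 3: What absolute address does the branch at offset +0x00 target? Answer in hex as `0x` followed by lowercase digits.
[00] 06 00 → 0x0006
  top 5b → 0x0 → jsr [J]
  imm@[10:0]=0x6 ⇒ #6
  target = base 0x3ac2 + off 0x00 + 2 + imm 6 = 0x3aca

0x3aca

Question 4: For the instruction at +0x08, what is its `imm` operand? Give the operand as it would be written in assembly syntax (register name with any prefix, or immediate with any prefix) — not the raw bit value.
off 0x08: read 6c 43 as little → 0x436c
  top 5b → 0x8 → subi [RI]
  rd: (w>>8)&0x7=0x3 → R3
  imm: (w>>0)&0xff=0x6c → #108

#108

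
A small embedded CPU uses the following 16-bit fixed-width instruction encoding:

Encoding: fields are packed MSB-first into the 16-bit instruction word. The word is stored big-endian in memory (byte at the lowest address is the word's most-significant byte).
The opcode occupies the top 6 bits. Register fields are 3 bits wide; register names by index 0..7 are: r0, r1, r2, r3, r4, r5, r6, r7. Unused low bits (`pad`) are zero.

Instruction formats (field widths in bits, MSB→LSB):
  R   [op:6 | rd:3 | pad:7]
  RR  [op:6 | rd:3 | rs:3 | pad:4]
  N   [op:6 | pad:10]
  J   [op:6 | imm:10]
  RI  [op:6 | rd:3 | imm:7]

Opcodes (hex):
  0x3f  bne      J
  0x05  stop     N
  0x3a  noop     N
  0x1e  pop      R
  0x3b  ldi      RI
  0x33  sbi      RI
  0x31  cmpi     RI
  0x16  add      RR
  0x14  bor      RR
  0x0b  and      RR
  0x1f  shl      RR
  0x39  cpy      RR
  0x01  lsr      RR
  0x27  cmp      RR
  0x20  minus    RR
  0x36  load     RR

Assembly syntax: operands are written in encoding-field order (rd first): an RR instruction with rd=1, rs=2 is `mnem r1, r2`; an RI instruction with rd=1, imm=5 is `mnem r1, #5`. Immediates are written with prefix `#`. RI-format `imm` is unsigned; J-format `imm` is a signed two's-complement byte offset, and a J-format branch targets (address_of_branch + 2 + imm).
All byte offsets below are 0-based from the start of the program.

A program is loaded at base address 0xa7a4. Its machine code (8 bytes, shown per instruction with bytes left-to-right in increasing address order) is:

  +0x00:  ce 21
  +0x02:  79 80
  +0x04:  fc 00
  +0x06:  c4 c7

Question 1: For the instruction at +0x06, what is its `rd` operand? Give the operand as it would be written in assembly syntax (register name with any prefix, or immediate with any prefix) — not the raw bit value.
r1

off 0x06: read c4 c7 as big → 0xc4c7
  opcode bits[15:10]=0x31: cmpi/RI
  rd: (w>>7)&0x7=0x1 → r1
  imm: (w>>0)&0x7f=0x47 → #71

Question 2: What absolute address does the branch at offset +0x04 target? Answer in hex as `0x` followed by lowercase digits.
[04] fc 00 → 0xfc00
  op=0xfc00>>10=0x3f ⇒ bne (J)
  [9:0] imm=0 = #0
  target = base 0xa7a4 + off 0x04 + 2 + imm 0 = 0xa7aa

0xa7aa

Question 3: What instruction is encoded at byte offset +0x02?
+0x02: 79 80 ⇒ word 0x7980 (big)
  op=0x7980>>10=0x1e ⇒ pop (R)
  rd: (w>>7)&0x7=0x3 → r3

pop r3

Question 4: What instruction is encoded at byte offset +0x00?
sbi r4, #33

off 0x00: read ce 21 as big → 0xce21
  opcode bits[15:10]=0x33: sbi/RI
  rd: (w>>7)&0x7=0x4 → r4
  imm: (w>>0)&0x7f=0x21 → #33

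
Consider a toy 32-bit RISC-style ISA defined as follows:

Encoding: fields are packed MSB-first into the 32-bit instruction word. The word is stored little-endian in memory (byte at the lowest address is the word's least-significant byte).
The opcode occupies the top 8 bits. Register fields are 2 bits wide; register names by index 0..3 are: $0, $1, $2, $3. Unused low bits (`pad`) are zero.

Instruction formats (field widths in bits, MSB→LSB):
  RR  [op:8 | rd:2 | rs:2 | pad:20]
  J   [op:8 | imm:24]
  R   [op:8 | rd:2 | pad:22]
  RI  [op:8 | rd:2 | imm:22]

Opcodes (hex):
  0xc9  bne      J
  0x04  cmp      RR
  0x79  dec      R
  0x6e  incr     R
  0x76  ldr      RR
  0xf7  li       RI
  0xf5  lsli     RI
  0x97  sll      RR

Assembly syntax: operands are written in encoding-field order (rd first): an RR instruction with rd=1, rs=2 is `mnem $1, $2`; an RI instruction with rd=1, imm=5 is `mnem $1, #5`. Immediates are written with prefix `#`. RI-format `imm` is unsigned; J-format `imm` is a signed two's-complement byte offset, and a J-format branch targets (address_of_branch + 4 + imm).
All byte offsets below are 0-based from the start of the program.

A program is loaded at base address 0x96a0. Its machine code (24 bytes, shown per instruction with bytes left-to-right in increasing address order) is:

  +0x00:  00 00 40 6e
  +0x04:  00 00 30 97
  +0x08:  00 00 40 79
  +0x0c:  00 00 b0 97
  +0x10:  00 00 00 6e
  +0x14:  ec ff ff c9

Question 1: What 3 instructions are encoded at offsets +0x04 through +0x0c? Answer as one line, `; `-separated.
[04] 00 00 30 97 → 0x97300000
  op=0x97300000>>24=0x97 ⇒ sll (RR)
  rd@[23:22]=0x0 ⇒ $0
  rs@[21:20]=0x3 ⇒ $3
[08] 00 00 40 79 → 0x79400000
  op=0x79400000>>24=0x79 ⇒ dec (R)
  rd@[23:22]=0x1 ⇒ $1
[0c] 00 00 b0 97 → 0x97b00000
  op=0x97b00000>>24=0x97 ⇒ sll (RR)
  rd@[23:22]=0x2 ⇒ $2
  rs@[21:20]=0x3 ⇒ $3

sll $0, $3; dec $1; sll $2, $3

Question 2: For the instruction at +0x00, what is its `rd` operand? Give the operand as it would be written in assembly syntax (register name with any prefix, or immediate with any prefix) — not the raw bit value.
$1

[00] 00 00 40 6e → 0x6e400000
  top 8b → 0x6e → incr [R]
  rd: (w>>22)&0x3=0x1 → $1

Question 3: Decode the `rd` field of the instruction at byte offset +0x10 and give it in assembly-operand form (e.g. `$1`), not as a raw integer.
$0

[10] 00 00 00 6e → 0x6e000000
  top 8b → 0x6e → incr [R]
  rd: (w>>22)&0x3=0x0 → $0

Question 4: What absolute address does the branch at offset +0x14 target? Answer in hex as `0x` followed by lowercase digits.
0x96a4

[14] ec ff ff c9 → 0xc9ffffec
  op=0xc9ffffec>>24=0xc9 ⇒ bne (J)
  [23:0] imm=16777196 (s24→-20) = #-20
  target = base 0x96a0 + off 0x14 + 4 + imm -20 = 0x96a4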